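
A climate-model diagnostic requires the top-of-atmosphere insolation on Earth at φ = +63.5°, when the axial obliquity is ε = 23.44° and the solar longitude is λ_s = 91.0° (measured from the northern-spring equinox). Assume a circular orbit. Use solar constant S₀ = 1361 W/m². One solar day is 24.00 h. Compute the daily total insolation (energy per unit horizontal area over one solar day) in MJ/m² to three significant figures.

Solar declination: sin δ = sin ε · sin λ_s = sin 23.44° × sin 91.0° = 0.39773, so δ = +23.436°.
cos H₀ = −tan(+63.5°) tan(+23.436°) = -0.8694, H₀ = 2.6249 rad.
Bracket: H₀ sin φ sin δ + cos φ cos δ sin H₀ = 2.6249×0.89493×0.39773 + 0.44620×0.91750×0.49403 = 0.934308 + 0.202250 = 1.136558.
Q̄ = (S₀/π) × [bracket] = (1361/π) × 1.136558 = 492.38 W/m².
Daily total = Q̄ × 24.00 h × 3600 s/h = 492.38 × 24.00 × 3600 / 10⁶ = 42.54 MJ/m².

42.5 MJ/m²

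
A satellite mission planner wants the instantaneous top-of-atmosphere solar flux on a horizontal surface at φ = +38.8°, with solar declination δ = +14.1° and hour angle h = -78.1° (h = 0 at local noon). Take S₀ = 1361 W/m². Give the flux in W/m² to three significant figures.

420 W/m²

cos θ_z = sin φ sin δ + cos φ cos δ cos h = 0.152650 + 0.155861 = 0.308511.
Flux = S₀ · cos θ_z = 1361 × 0.308511 = 419.9 W/m².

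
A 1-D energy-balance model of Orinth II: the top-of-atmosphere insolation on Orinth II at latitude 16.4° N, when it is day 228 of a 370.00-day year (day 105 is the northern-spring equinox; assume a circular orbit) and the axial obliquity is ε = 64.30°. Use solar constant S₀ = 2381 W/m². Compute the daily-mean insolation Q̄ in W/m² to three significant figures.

Q̄ ≈ 747 W/m²

Solar longitude: λ_s = 360° × (228 − 105)/370.00 = 119.676°.
sin δ = sin 64.30° × sin 119.676° = 0.78289, so δ = +51.526°.
cos H₀ = −tan(+16.4°) tan(+51.526°) = -0.3704, H₀ = 1.9502 rad.
Bracket: H₀ sin φ sin δ + cos φ cos δ sin H₀ = 1.9502×0.28234×0.78289 + 0.95931×0.62216×0.92889 = 0.431074 + 0.554403 = 0.985477.
Q̄ = (S₀/π) × [bracket] = (2381/π) × 0.985477 = 746.9 W/m².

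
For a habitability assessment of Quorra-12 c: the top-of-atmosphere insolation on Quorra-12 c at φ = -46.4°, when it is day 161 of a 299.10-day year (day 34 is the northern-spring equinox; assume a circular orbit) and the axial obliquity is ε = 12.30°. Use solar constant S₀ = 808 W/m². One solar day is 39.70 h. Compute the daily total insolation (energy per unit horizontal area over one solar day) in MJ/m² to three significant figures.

21.3 MJ/m²

Solar longitude: λ_s = 360° × (161 − 34)/299.10 = 152.859°.
sin δ = sin 12.30° × sin 152.859° = 0.09718, so δ = +5.577°.
cos H₀ = −tan(-46.4°) tan(+5.577°) = 0.1025, H₀ = 1.4681 rad.
Bracket: H₀ sin φ sin δ + cos φ cos δ sin H₀ = 1.4681×-0.72417×0.09718 + 0.68962×0.99527×0.99473 = -0.103317 + 0.682741 = 0.579424.
Q̄ = (S₀/π) × [bracket] = (808/π) × 0.579424 = 149.02 W/m².
Daily total = Q̄ × 39.70 h × 3600 s/h = 149.02 × 39.70 × 3600 / 10⁶ = 21.30 MJ/m².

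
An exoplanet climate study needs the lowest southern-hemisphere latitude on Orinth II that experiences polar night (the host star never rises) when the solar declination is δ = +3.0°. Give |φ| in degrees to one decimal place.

Polar night requires cos H₀ = −tan φ tan δ ≥ 1, i.e. tan φ tan δ ≤ −1.
The boundary is |tan φ| · |tan δ| = 1, so |φ| = 90° − |δ| = 90° − 3.0° = 87.0° in the southern hemisphere.

|φ| = 87.0°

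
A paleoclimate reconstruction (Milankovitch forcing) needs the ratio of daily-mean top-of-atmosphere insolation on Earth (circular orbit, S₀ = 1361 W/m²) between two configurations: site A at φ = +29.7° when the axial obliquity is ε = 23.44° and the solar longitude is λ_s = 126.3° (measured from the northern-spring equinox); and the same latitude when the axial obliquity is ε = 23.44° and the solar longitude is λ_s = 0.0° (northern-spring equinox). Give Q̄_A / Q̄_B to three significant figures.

— Configuration A (φ=+29.7°):
Solar declination: sin δ = sin ε · sin λ_s = sin 23.44° × sin 126.3° = 0.32059, so δ = +18.699°.
cos H₀ = −tan(+29.7°) tan(+18.699°) = -0.1931, H₀ = 1.7651 rad.
Bracket: H₀ sin φ sin δ + cos φ cos δ sin H₀ = 1.7651×0.49546×0.32059 + 0.86863×0.94722×0.98119 = 0.280368 + 0.807307 = 1.087675.
Q̄ = (S₀/π) × [bracket] = (1361/π) × 1.087675 = 471.20 W/m².
— Configuration B (φ=+29.7°):
Solar declination: sin δ = sin ε · sin λ_s = sin 23.44° × sin 0.0° = 0.00000, so δ = +0.000°.
cos H₀ = −tan(+29.7°) tan(+0.000°) = -0.0000, H₀ = 1.5708 rad.
Bracket: H₀ sin φ sin δ + cos φ cos δ sin H₀ = 1.5708×0.49546×0.00000 + 0.86863×1.00000×1.00000 = 0.000000 + 0.868630 = 0.868630.
Q̄ = (S₀/π) × [bracket] = (1361/π) × 0.868630 = 376.31 W/m².
Ratio Q̄_A / Q̄_B = 471.20 / 376.31 = 1.252.

Q̄_A / Q̄_B ≈ 1.25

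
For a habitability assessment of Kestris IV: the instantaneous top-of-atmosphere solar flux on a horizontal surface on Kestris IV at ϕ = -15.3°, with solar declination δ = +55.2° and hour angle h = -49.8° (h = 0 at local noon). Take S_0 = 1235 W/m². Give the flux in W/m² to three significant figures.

cos θ_z = sin ϕ sin δ + cos ϕ cos δ cos h = -0.216679 + 0.355315 = 0.138636.
Flux = S_0 · cos θ_z = 1235 × 0.138636 = 171.2 W/m².

171 W/m²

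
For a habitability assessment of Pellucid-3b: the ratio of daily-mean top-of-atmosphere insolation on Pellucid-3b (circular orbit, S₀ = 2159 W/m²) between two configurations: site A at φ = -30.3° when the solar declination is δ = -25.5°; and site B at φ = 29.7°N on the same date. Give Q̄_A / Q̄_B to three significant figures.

Q̄_A / Q̄_B ≈ 2.41

— Configuration A (φ=-30.3°):
cos H₀ = −tan(-30.3°) tan(-25.500°) = -0.2787, H₀ = 1.8533 rad.
Bracket: H₀ sin φ sin δ + cos φ cos δ sin H₀ = 1.8533×-0.50453×-0.43051 + 0.86340×0.90259×0.96037 = 0.402546 + 0.748413 = 1.150959.
Q̄ = (S₀/π) × [bracket] = (2159/π) × 1.150959 = 790.97 W/m².
— Configuration B (φ=+29.7°):
cos H₀ = −tan(+29.7°) tan(-25.500°) = 0.2721, H₀ = 1.2953 rad.
Bracket: H₀ sin φ sin δ + cos φ cos δ sin H₀ = 1.2953×0.49546×-0.43051 + 0.86863×0.90259×0.96228 = -0.276288 + 0.754444 = 0.478156.
Q̄ = (S₀/π) × [bracket] = (2159/π) × 0.478156 = 328.60 W/m².
Ratio Q̄_A / Q̄_B = 790.97 / 328.60 = 2.407.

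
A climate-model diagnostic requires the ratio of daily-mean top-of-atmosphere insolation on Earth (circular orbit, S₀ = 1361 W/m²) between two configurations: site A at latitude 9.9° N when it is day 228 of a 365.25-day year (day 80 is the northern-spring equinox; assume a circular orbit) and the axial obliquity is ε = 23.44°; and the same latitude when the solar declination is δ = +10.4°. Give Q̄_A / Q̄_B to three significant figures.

Q̄_A / Q̄_B ≈ 1.00

— Configuration A (φ=+9.9°):
Solar longitude: λ_s = 360° × (228 − 80)/365.25 = 145.873°.
sin δ = sin 23.44° × sin 145.873° = 0.22317, so δ = +12.895°.
cos H₀ = −tan(+9.9°) tan(+12.895°) = -0.0400, H₀ = 1.6108 rad.
Bracket: H₀ sin φ sin δ + cos φ cos δ sin H₀ = 1.6108×0.17193×0.22317 + 0.98511×0.97478×0.99920 = 0.061806 + 0.959497 = 1.021303.
Q̄ = (S₀/π) × [bracket] = (1361/π) × 1.021303 = 442.45 W/m².
— Configuration B (φ=+9.9°):
cos H₀ = −tan(+9.9°) tan(+10.400°) = -0.0320, H₀ = 1.6028 rad.
Bracket: H₀ sin φ sin δ + cos φ cos δ sin H₀ = 1.6028×0.17193×0.18052 + 0.98511×0.98357×0.99949 = 0.049746 + 0.968430 = 1.018176.
Q̄ = (S₀/π) × [bracket] = (1361/π) × 1.018176 = 441.09 W/m².
Ratio Q̄_A / Q̄_B = 442.45 / 441.09 = 1.003.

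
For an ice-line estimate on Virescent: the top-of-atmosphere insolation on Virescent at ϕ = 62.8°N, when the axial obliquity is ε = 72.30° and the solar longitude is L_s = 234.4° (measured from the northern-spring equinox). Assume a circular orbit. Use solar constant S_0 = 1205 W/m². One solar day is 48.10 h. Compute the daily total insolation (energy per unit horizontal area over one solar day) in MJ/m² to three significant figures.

0.00 MJ/m²

Solar declination: sin δ = sin ε · sin L_s = sin 72.30° × sin 234.4° = -0.77461, so δ = -50.770°.
cos h₀ = −tan(+62.8°) tan(-50.770°) = 2.3832 ≥ 1 ⇒ polar night, h₀ = 0 and Q̄ = 0.
Daily total = Q̄ × 48.10 h × 3600 s/h = 0.00 MJ/m².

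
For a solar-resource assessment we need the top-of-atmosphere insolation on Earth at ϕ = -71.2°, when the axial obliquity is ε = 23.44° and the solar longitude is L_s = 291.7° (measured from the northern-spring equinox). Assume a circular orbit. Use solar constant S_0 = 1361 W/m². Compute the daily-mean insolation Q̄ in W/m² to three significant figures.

Solar declination: sin δ = sin ε · sin L_s = sin 23.44° × sin 291.7° = -0.36960, so δ = -21.691°.
cos h₀ = −tan(-71.2°) tan(-21.691°) = -1.1684 ≤ −1 ⇒ polar day, h₀ = π.
Bracket: h₀ sin ϕ sin δ + cos ϕ cos δ sin h₀ = 3.1416×-0.94665×-0.36960 + 0.32227×0.92919×0.00000 = 1.099189 + 0.000000 = 1.099189.
Q̄ = (S_0/π) × [bracket] = (1361/π) × 1.099189 = 476.2 W/m².

Q̄ ≈ 476 W/m²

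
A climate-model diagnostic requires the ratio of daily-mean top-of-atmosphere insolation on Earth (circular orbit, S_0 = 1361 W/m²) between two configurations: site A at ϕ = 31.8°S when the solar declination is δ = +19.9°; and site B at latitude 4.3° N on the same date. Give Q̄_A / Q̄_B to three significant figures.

— Configuration A (ϕ=-31.8°):
cos h₀ = −tan(-31.8°) tan(+19.900°) = 0.2244, h₀ = 1.3444 rad.
Bracket: h₀ sin ϕ sin δ + cos ϕ cos δ sin h₀ = 1.3444×-0.52696×0.34038 + 0.84989×0.94029×0.97449 = -0.241141 + 0.778757 = 0.537616.
Q̄ = (S_0/π) × [bracket] = (1361/π) × 0.537616 = 232.91 W/m².
— Configuration B (ϕ=+4.3°):
cos h₀ = −tan(+4.3°) tan(+19.900°) = -0.0272, h₀ = 1.5980 rad.
Bracket: h₀ sin ϕ sin δ + cos ϕ cos δ sin h₀ = 1.5980×0.07498×0.34038 + 0.99719×0.94029×0.99963 = 0.040784 + 0.937301 = 0.978085.
Q̄ = (S_0/π) × [bracket] = (1361/π) × 0.978085 = 423.73 W/m².
Ratio Q̄_A / Q̄_B = 232.91 / 423.73 = 0.5497.

Q̄_A / Q̄_B ≈ 0.550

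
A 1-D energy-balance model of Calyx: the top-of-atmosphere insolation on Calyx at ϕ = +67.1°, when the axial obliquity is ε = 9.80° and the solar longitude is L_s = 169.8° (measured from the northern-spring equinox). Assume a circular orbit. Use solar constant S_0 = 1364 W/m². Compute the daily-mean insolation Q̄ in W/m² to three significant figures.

Q̄ ≈ 188 W/m²

Solar declination: sin δ = sin ε · sin L_s = sin 9.80° × sin 169.8° = 0.03014, so δ = +1.727°.
cos h₀ = −tan(+67.1°) tan(+1.727°) = -0.0714, h₀ = 1.6422 rad.
Bracket: h₀ sin ϕ sin δ + cos ϕ cos δ sin h₀ = 1.6422×0.92119×0.03014 + 0.38912×0.99955×0.99745 = 0.045595 + 0.387953 = 0.433548.
Q̄ = (S_0/π) × [bracket] = (1364/π) × 0.433548 = 188.2 W/m².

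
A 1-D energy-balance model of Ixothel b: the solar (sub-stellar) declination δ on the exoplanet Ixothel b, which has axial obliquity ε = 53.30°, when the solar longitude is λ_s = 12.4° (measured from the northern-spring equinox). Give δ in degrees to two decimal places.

δ = +9.91°

sin δ = sin ε · sin λ_s = sin 53.30° × sin 12.4° = 0.172170.
δ = arcsin(0.172170) = +9.91°.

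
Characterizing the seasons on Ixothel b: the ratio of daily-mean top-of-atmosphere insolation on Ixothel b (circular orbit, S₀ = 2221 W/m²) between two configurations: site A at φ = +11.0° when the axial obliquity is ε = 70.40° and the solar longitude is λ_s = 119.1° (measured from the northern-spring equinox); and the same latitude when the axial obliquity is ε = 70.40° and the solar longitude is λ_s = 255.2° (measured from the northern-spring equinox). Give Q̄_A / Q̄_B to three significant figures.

— Configuration A (φ=+11.0°):
Solar declination: sin δ = sin ε · sin λ_s = sin 70.40° × sin 119.1° = 0.82314, so δ = +55.401°.
cos H₀ = −tan(+11.0°) tan(+55.401°) = -0.2818, H₀ = 1.8564 rad.
Bracket: H₀ sin φ sin δ + cos φ cos δ sin H₀ = 1.8564×0.19081×0.82314 + 0.98163×0.56783×0.95948 = 0.291572 + 0.534813 = 0.826385.
Q̄ = (S₀/π) × [bracket] = (2221/π) × 0.826385 = 584.23 W/m².
— Configuration B (φ=+11.0°):
Solar declination: sin δ = sin ε · sin λ_s = sin 70.40° × sin 255.2° = -0.91080, so δ = -65.617°.
cos H₀ = −tan(+11.0°) tan(-65.617°) = 0.4288, H₀ = 1.1276 rad.
Bracket: H₀ sin φ sin δ + cos φ cos δ sin H₀ = 1.1276×0.19081×-0.91080 + 0.98163×0.41284×0.90338 = -0.195965 + 0.366100 = 0.170135.
Q̄ = (S₀/π) × [bracket] = (2221/π) × 0.170135 = 120.28 W/m².
Ratio Q̄_A / Q̄_B = 584.23 / 120.28 = 4.857.

Q̄_A / Q̄_B ≈ 4.86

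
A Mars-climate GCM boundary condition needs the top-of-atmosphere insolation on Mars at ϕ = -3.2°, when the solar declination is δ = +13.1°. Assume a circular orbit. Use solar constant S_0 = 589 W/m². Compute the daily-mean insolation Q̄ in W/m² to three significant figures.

Q̄ ≈ 179 W/m²

cos h₀ = −tan(-3.2°) tan(+13.100°) = 0.0130, h₀ = 1.5578 rad.
Bracket: h₀ sin ϕ sin δ + cos ϕ cos δ sin h₀ = 1.5578×-0.05582×0.22665 + 0.99844×0.97398×0.99992 = -0.019709 + 0.972383 = 0.952674.
Q̄ = (S_0/π) × [bracket] = (589/π) × 0.952674 = 178.6 W/m².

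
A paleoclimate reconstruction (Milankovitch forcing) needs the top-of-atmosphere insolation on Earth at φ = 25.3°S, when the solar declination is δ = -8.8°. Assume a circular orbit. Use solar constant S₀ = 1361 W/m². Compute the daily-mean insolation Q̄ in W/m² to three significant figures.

Q̄ ≈ 433 W/m²

cos H₀ = −tan(-25.3°) tan(-8.800°) = -0.0732, H₀ = 1.6440 rad.
Bracket: H₀ sin φ sin δ + cos φ cos δ sin H₀ = 1.6440×-0.42736×-0.15299 + 0.90408×0.98823×0.99732 = 0.107488 + 0.891045 = 0.998533.
Q̄ = (S₀/π) × [bracket] = (1361/π) × 0.998533 = 432.6 W/m².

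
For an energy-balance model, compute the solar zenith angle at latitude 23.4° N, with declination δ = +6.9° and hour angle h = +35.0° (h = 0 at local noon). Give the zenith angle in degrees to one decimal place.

cos θ_z = sin φ sin δ + cos φ cos δ cos h = 0.047712 + 0.746336 = 0.794048.
θ_z = arccos(0.794048) = 37.4°.

θ_z = 37.4°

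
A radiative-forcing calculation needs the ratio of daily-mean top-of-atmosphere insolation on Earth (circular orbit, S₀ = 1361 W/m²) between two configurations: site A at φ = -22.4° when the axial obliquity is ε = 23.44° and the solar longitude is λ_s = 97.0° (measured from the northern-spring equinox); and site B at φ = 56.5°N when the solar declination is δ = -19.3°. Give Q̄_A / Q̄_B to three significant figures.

— Configuration A (φ=-22.4°):
Solar declination: sin δ = sin ε · sin λ_s = sin 23.44° × sin 97.0° = 0.39482, so δ = +23.255°.
cos H₀ = −tan(-22.4°) tan(+23.255°) = 0.1771, H₀ = 1.3927 rad.
Bracket: H₀ sin φ sin δ + cos φ cos δ sin H₀ = 1.3927×-0.38107×0.39482 + 0.92455×0.91876×0.98419 = -0.209537 + 0.836010 = 0.626473.
Q̄ = (S₀/π) × [bracket] = (1361/π) × 0.626473 = 271.40 W/m².
— Configuration B (φ=+56.5°):
cos H₀ = −tan(+56.5°) tan(-19.300°) = 0.5291, H₀ = 1.0133 rad.
Bracket: H₀ sin φ sin δ + cos φ cos δ sin H₀ = 1.0133×0.83389×-0.33051 + 0.55194×0.94380×0.84857 = -0.279275 + 0.442038 = 0.162763.
Q̄ = (S₀/π) × [bracket] = (1361/π) × 0.162763 = 70.512 W/m².
Ratio Q̄_A / Q̄_B = 271.40 / 70.512 = 3.849.

Q̄_A / Q̄_B ≈ 3.85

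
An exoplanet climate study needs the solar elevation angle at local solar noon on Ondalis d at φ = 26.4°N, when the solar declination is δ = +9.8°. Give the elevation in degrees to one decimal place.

At local noon the hour angle is zero, so the zenith angle equals |φ − δ| = |+26.4° − (+9.800°)| = 16.600°.
Elevation = 90° − 16.600° = 73.4°.

73.4°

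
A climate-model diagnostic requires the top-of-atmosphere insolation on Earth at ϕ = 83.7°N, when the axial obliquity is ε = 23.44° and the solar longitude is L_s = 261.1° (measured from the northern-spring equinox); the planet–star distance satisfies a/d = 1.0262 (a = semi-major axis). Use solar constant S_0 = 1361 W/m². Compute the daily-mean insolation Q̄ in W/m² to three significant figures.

Solar declination: sin δ = sin ε · sin L_s = sin 23.44° × sin 261.1° = -0.39300, so δ = -23.141°.
cos h₀ = −tan(+83.7°) tan(-23.141°) = 3.8712 ≥ 1 ⇒ polar night, h₀ = 0 and Q̄ = 0.
Inverse-square distance factor (a/d)² = 1.0262² = 1.053086.

Q̄ ≈ 0.00 W/m²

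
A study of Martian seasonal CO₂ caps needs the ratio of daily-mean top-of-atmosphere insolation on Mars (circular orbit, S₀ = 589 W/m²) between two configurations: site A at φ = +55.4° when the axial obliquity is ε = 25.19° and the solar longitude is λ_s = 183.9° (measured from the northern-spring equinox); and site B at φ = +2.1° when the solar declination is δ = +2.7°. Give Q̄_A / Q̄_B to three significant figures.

— Configuration A (φ=+55.4°):
Solar declination: sin δ = sin ε · sin λ_s = sin 25.19° × sin 183.9° = -0.02895, so δ = -1.659°.
cos H₀ = −tan(+55.4°) tan(-1.659°) = 0.0420, H₀ = 1.5288 rad.
Bracket: H₀ sin φ sin δ + cos φ cos δ sin H₀ = 1.5288×0.82314×-0.02895 + 0.56784×0.99958×0.99912 = -0.036431 + 0.567102 = 0.530671.
Q̄ = (S₀/π) × [bracket] = (589/π) × 0.530671 = 99.493 W/m².
— Configuration B (φ=+2.1°):
cos H₀ = −tan(+2.1°) tan(+2.700°) = -0.0017, H₀ = 1.5725 rad.
Bracket: H₀ sin φ sin δ + cos φ cos δ sin H₀ = 1.5725×0.03664×0.04711 + 0.99933×0.99889×1.00000 = 0.002714 + 0.998221 = 1.000935.
Q̄ = (S₀/π) × [bracket] = (589/π) × 1.000935 = 187.66 W/m².
Ratio Q̄_A / Q̄_B = 99.493 / 187.66 = 0.5302.

Q̄_A / Q̄_B ≈ 0.530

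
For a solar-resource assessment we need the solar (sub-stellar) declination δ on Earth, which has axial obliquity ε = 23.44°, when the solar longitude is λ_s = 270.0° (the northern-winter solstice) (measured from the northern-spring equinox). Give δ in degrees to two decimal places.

sin δ = sin ε · sin λ_s = sin 23.44° × sin 270.0° = -0.397789.
δ = arcsin(-0.397789) = -23.44°.

δ = -23.44°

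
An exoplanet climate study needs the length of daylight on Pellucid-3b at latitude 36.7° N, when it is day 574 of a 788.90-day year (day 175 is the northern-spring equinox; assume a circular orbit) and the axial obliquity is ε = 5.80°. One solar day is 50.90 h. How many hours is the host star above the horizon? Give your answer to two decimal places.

25.41 h

Solar longitude: λ_s = 360° × (574 − 175)/788.90 = 182.076°.
sin δ = sin 5.80° × sin 182.076° = -0.00366, so δ = -0.210°.
cos H₀ = −tan φ · tan δ = −tan(+36.7°) × tan(-0.210°) = 0.0027, so H₀ = 1.5681 rad = 89.84°.
Daylight = 2H₀/(2π) × 50.90 h = (1.5681/π) × 50.90 = 25.41 h.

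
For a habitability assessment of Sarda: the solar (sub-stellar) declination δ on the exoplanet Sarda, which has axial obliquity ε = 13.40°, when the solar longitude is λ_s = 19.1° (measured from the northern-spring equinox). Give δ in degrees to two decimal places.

sin δ = sin ε · sin λ_s = sin 13.40° × sin 19.1° = 0.075832.
δ = arcsin(0.075832) = +4.35°.

δ = +4.35°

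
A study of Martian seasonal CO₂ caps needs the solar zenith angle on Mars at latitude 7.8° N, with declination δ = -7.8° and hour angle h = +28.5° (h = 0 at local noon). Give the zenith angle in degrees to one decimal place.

cos θ_z = sin φ sin δ + cos φ cos δ cos h = -0.018419 + 0.862630 = 0.844211.
θ_z = arccos(0.844211) = 32.4°.

θ_z = 32.4°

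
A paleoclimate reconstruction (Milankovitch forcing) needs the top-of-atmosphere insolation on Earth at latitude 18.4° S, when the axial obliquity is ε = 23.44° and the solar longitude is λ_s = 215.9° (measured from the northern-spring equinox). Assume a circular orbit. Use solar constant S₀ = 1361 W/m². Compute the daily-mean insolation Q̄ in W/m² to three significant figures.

Solar declination: sin δ = sin ε · sin λ_s = sin 23.44° × sin 215.9° = -0.23325, so δ = -13.489°.
cos H₀ = −tan(-18.4°) tan(-13.489°) = -0.0798, H₀ = 1.6507 rad.
Bracket: H₀ sin φ sin δ + cos φ cos δ sin H₀ = 1.6507×-0.31565×-0.23325 + 0.94888×0.97242×0.99681 = 0.121533 + 0.919766 = 1.041299.
Q̄ = (S₀/π) × [bracket] = (1361/π) × 1.041299 = 451.1 W/m².

Q̄ ≈ 451 W/m²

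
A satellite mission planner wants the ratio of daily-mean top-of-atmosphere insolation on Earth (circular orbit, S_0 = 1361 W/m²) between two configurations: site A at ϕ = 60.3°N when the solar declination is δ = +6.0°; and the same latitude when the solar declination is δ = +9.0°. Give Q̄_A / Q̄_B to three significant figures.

Q̄_A / Q̄_B ≈ 0.892

— Configuration A (ϕ=+60.3°):
cos h₀ = −tan(+60.3°) tan(+6.000°) = -0.1843, h₀ = 1.7561 rad.
Bracket: h₀ sin ϕ sin δ + cos ϕ cos δ sin h₀ = 1.7561×0.86863×0.10453 + 0.49546×0.99452×0.98288 = 0.159450 + 0.484309 = 0.643759.
Q̄ = (S_0/π) × [bracket] = (1361/π) × 0.643759 = 278.89 W/m².
— Configuration B (ϕ=+60.3°):
cos h₀ = −tan(+60.3°) tan(+9.000°) = -0.2777, h₀ = 1.8522 rad.
Bracket: h₀ sin ϕ sin δ + cos ϕ cos δ sin h₀ = 1.8522×0.86863×0.15643 + 0.49546×0.98769×0.96067 = 0.251677 + 0.470114 = 0.721791.
Q̄ = (S_0/π) × [bracket] = (1361/π) × 0.721791 = 312.69 W/m².
Ratio Q̄_A / Q̄_B = 278.89 / 312.69 = 0.8919.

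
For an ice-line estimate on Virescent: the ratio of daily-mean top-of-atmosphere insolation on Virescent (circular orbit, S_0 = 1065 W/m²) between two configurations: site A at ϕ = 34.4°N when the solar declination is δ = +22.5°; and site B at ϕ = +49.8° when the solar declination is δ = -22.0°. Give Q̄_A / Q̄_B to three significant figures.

— Configuration A (ϕ=+34.4°):
cos h₀ = −tan(+34.4°) tan(+22.500°) = -0.2836, h₀ = 1.8584 rad.
Bracket: h₀ sin ϕ sin δ + cos ϕ cos δ sin h₀ = 1.8584×0.56497×0.38268 + 0.82511×0.92388×0.95894 = 0.401791 + 0.731002 = 1.132793.
Q̄ = (S_0/π) × [bracket] = (1065/π) × 1.132793 = 384.02 W/m².
— Configuration B (ϕ=+49.8°):
cos h₀ = −tan(+49.8°) tan(-22.000°) = 0.4781, h₀ = 1.0723 rad.
Bracket: h₀ sin ϕ sin δ + cos ϕ cos δ sin h₀ = 1.0723×0.76380×-0.37461 + 0.64546×0.92718×0.87831 = -0.306814 + 0.525631 = 0.218817.
Q̄ = (S_0/π) × [bracket] = (1065/π) × 0.218817 = 74.179 W/m².
Ratio Q̄_A / Q̄_B = 384.02 / 74.179 = 5.177.

Q̄_A / Q̄_B ≈ 5.18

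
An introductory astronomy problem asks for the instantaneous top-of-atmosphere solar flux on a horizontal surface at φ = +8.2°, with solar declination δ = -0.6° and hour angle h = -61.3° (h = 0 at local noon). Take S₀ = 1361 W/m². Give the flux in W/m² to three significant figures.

cos θ_z = sin φ sin δ + cos φ cos δ cos h = -0.001494 + 0.475288 = 0.473794.
Flux = S₀ · cos θ_z = 1361 × 0.473794 = 644.8 W/m².

645 W/m²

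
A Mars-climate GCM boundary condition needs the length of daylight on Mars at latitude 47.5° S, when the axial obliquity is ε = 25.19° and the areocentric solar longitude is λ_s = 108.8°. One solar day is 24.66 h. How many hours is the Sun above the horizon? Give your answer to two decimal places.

8.40 h

sin δ = sin 25.19° × sin 108.8° = 0.40291, so δ = +23.760°.
cos H₀ = −tan φ · tan δ = −tan(-47.5°) × tan(+23.760°) = 0.4804, so H₀ = 1.0697 rad = 61.29°.
Daylight = 2H₀/(2π) × 24.66 h = (1.0697/π) × 24.66 = 8.40 h.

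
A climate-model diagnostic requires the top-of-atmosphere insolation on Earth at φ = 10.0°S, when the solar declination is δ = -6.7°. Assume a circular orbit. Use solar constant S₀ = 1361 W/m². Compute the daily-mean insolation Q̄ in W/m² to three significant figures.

Q̄ ≈ 438 W/m²

cos H₀ = −tan(-10.0°) tan(-6.700°) = -0.0207, H₀ = 1.5915 rad.
Bracket: H₀ sin φ sin δ + cos φ cos δ sin H₀ = 1.5915×-0.17365×-0.11667 + 0.98481×0.99317×0.99979 = 0.032243 + 0.977878 = 1.010121.
Q̄ = (S₀/π) × [bracket] = (1361/π) × 1.010121 = 437.6 W/m².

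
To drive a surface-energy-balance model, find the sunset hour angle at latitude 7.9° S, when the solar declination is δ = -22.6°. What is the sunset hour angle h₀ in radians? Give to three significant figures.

h₀ = 1.63 rad

cos h₀ = −tan ϕ · tan δ = −tan(-7.9°) × tan(-22.600°) = -0.0578, so h₀ = 1.6286 rad = 93.31°.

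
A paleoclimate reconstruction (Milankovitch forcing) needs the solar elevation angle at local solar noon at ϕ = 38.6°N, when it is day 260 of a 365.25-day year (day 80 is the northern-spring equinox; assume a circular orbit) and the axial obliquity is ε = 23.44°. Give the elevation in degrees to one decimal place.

52.4°

Solar longitude: L_s = 360° × (260 − 80)/365.25 = 177.413°.
sin δ = sin 23.44° × sin 177.413° = 0.01796, so δ = +1.029°.
At local noon the hour angle is zero, so the zenith angle equals |ϕ − δ| = |+38.6° − (+1.029°)| = 37.571°.
Elevation = 90° − 37.571° = 52.4°.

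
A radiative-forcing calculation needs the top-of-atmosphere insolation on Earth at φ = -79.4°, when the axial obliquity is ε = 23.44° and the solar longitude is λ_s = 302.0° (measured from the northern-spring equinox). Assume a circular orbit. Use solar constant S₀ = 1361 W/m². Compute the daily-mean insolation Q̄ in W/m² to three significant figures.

Q̄ ≈ 451 W/m²

Solar declination: sin δ = sin ε · sin λ_s = sin 23.44° × sin 302.0° = -0.33734, so δ = -19.715°.
cos H₀ = −tan(-79.4°) tan(-19.715°) = -1.9148 ≤ −1 ⇒ polar day, H₀ = π.
Bracket: H₀ sin φ sin δ + cos φ cos δ sin H₀ = 3.1416×-0.98294×-0.33734 + 0.18395×0.94138×0.00000 = 1.041707 + 0.000000 = 1.041707.
Q̄ = (S₀/π) × [bracket] = (1361/π) × 1.041707 = 451.3 W/m².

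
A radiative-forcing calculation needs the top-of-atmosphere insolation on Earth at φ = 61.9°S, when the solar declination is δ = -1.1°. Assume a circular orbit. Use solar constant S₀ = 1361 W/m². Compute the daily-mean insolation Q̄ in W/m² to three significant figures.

Q̄ ≈ 216 W/m²

cos H₀ = −tan(-61.9°) tan(-1.100°) = -0.0360, H₀ = 1.6068 rad.
Bracket: H₀ sin φ sin δ + cos φ cos δ sin H₀ = 1.6068×-0.88213×-0.01920 + 0.47101×0.99982×0.99935 = 0.027214 + 0.470619 = 0.497833.
Q̄ = (S₀/π) × [bracket] = (1361/π) × 0.497833 = 215.7 W/m².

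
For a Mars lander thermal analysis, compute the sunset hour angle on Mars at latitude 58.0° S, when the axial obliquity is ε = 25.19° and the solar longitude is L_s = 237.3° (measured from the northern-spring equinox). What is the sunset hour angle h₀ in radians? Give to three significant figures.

h₀ = 2.23 rad

Solar declination: sin δ = sin ε · sin L_s = sin 25.19° × sin 237.3° = -0.35816, so δ = -20.988°.
cos h₀ = −tan ϕ · tan δ = −tan(-58.0°) × tan(-20.988°) = -0.6139, so h₀ = 2.2318 rad = 127.87°.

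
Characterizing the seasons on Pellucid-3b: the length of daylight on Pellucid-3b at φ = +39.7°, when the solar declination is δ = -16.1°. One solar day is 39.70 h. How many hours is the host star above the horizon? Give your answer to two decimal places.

16.79 h

cos H₀ = −tan φ · tan δ = −tan(+39.7°) × tan(-16.100°) = 0.2396, so H₀ = 1.3288 rad = 76.14°.
Daylight = 2H₀/(2π) × 39.70 h = (1.3288/π) × 39.70 = 16.79 h.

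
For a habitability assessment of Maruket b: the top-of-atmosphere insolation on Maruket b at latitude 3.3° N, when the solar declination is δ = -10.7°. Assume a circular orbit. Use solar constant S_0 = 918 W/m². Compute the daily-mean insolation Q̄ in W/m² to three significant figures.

Q̄ ≈ 282 W/m²

cos h₀ = −tan(+3.3°) tan(-10.700°) = 0.0109, h₀ = 1.5599 rad.
Bracket: h₀ sin ϕ sin δ + cos ϕ cos δ sin h₀ = 1.5599×0.05756×-0.18567 + 0.99834×0.98261×0.99994 = -0.016671 + 0.980920 = 0.964249.
Q̄ = (S_0/π) × [bracket] = (918/π) × 0.964249 = 281.8 W/m².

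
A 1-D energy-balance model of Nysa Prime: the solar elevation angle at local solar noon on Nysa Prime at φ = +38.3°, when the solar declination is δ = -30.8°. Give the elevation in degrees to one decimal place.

At local noon the hour angle is zero, so the zenith angle equals |φ − δ| = |+38.3° − (-30.800°)| = 69.100°.
Elevation = 90° − 69.100° = 20.9°.

20.9°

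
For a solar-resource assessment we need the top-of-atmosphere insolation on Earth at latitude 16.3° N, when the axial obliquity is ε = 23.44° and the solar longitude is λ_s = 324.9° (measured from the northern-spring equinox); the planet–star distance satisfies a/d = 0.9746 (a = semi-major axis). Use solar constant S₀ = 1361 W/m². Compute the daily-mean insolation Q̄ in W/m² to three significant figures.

Q̄ ≈ 344 W/m²

Solar declination: sin δ = sin ε · sin λ_s = sin 23.44° × sin 324.9° = -0.22873, so δ = -13.222°.
cos H₀ = −tan(+16.3°) tan(-13.222°) = 0.0687, H₀ = 1.5020 rad.
Bracket: H₀ sin φ sin δ + cos φ cos δ sin H₀ = 1.5020×0.28067×-0.22873 + 0.95981×0.97349×0.99764 = -0.096425 + 0.932160 = 0.835735.
Inverse-square distance factor (a/d)² = 0.9746² = 0.949845.
Q̄ = (S₀/π) × 0.949845 × [bracket] = (1361/π) × 0.949845 × 0.835735 = 343.9 W/m².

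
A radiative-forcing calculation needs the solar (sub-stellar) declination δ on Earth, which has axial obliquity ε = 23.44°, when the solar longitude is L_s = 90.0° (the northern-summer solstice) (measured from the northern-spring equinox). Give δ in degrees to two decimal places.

δ = +23.44°

sin δ = sin ε · sin L_s = sin 23.44° × sin 90.0° = 0.397789.
δ = arcsin(0.397789) = +23.44°.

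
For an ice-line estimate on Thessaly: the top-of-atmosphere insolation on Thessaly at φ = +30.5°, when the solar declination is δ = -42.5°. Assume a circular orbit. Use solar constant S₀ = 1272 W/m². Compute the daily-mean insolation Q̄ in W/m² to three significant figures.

Q̄ ≈ 77.6 W/m²

cos H₀ = −tan(+30.5°) tan(-42.500°) = 0.5398, H₀ = 1.0006 rad.
Bracket: H₀ sin φ sin δ + cos φ cos δ sin H₀ = 1.0006×0.50754×-0.67559 + 0.86163×0.73728×0.84182 = -0.343095 + 0.534777 = 0.191682.
Q̄ = (S₀/π) × [bracket] = (1272/π) × 0.191682 = 77.61 W/m².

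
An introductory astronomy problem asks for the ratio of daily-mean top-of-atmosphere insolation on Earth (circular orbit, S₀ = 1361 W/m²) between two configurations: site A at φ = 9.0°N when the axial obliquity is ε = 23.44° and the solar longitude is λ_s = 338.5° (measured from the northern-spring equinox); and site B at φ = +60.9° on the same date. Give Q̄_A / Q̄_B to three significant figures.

Q̄_A / Q̄_B ≈ 3.16

— Configuration A (φ=+9.0°):
Solar declination: sin δ = sin ε · sin λ_s = sin 23.44° × sin 338.5° = -0.14579, so δ = -8.383°.
cos H₀ = −tan(+9.0°) tan(-8.383°) = 0.0233, H₀ = 1.5475 rad.
Bracket: H₀ sin φ sin δ + cos φ cos δ sin H₀ = 1.5475×0.15643×-0.14579 + 0.98769×0.98932×0.99973 = -0.035292 + 0.976878 = 0.941586.
Q̄ = (S₀/π) × [bracket] = (1361/π) × 0.941586 = 407.91 W/m².
— Configuration B (φ=+60.9°):
cos H₀ = −tan(+60.9°) tan(-8.383°) = 0.2648, H₀ = 1.3028 rad.
Bracket: H₀ sin φ sin δ + cos φ cos δ sin H₀ = 1.3028×0.87377×-0.14579 + 0.48634×0.98932×0.96431 = -0.165960 + 0.463974 = 0.298014.
Q̄ = (S₀/π) × [bracket] = (1361/π) × 0.298014 = 129.11 W/m².
Ratio Q̄_A / Q̄_B = 407.91 / 129.11 = 3.159.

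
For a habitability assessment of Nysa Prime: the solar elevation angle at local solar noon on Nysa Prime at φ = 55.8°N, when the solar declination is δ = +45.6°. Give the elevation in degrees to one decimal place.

79.8°

At local noon the hour angle is zero, so the zenith angle equals |φ − δ| = |+55.8° − (+45.600°)| = 10.200°.
Elevation = 90° − 10.200° = 79.8°.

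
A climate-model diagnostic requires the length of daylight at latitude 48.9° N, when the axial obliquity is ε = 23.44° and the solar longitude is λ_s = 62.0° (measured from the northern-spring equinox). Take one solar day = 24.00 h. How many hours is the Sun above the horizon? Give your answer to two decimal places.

Solar declination: sin δ = sin ε · sin λ_s = sin 23.44° × sin 62.0° = 0.35123, so δ = +20.562°.
cos H₀ = −tan φ · tan δ = −tan(+48.9°) × tan(+20.562°) = -0.4300, so H₀ = 2.0153 rad = 115.47°.
Daylight = 2H₀/(2π) × 24.00 h = (2.0153/π) × 24.00 = 15.40 h.

15.40 h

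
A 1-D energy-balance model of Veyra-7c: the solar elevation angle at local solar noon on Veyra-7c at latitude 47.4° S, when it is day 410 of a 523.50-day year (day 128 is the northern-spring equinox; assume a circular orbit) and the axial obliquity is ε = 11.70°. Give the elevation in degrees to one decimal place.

Solar longitude: λ_s = 360° × (410 − 128)/523.50 = 193.926°.
sin δ = sin 11.70° × sin 193.926° = -0.04880, so δ = -2.797°.
At local noon the hour angle is zero, so the zenith angle equals |φ − δ| = |-47.4° − (-2.797°)| = 44.603°.
Elevation = 90° − 44.603° = 45.4°.

45.4°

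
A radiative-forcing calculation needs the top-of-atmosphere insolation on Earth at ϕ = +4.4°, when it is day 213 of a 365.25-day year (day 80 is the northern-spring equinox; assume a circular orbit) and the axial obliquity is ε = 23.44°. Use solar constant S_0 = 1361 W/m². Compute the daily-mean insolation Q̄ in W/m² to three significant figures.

Solar longitude: L_s = 360° × (213 − 80)/365.25 = 131.088°.
sin δ = sin 23.44° × sin 131.088° = 0.29981, so δ = +17.446°.
cos h₀ = −tan(+4.4°) tan(+17.446°) = -0.0242, h₀ = 1.5950 rad.
Bracket: h₀ sin ϕ sin δ + cos ϕ cos δ sin h₀ = 1.5950×0.07672×0.29981 + 0.99705×0.95400×0.99971 = 0.036687 + 0.950910 = 0.987597.
Q̄ = (S_0/π) × [bracket] = (1361/π) × 0.987597 = 427.8 W/m².

Q̄ ≈ 428 W/m²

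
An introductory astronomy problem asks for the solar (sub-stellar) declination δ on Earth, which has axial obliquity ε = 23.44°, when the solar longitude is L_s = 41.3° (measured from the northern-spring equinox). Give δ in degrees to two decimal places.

sin δ = sin ε · sin L_s = sin 23.44° × sin 41.3° = 0.262541.
δ = arcsin(0.262541) = +15.22°.

δ = +15.22°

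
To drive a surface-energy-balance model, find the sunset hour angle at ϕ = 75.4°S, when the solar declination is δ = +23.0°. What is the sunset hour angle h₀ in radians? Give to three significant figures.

h₀ = 0.00 rad

cos h₀ = −tan ϕ · tan δ = 1.6296 ≥ 1, so the Sun never rises (polar night) and h₀ = 0.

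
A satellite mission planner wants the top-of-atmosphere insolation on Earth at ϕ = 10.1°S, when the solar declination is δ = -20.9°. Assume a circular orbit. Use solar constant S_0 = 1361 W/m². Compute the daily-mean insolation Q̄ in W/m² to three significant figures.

cos h₀ = −tan(-10.1°) tan(-20.900°) = -0.0680, h₀ = 1.6389 rad.
Bracket: h₀ sin ϕ sin δ + cos ϕ cos δ sin h₀ = 1.6389×-0.17537×-0.35674 + 0.98450×0.93420×0.99768 = 0.102532 + 0.917586 = 1.020118.
Q̄ = (S_0/π) × [bracket] = (1361/π) × 1.020118 = 441.9 W/m².

Q̄ ≈ 442 W/m²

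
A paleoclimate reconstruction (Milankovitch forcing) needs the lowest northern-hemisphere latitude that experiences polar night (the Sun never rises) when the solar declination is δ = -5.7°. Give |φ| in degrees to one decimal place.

Polar night requires cos H₀ = −tan φ tan δ ≥ 1, i.e. tan φ tan δ ≤ −1.
The boundary is |tan φ| · |tan δ| = 1, so |φ| = 90° − |δ| = 90° − 5.7° = 84.3° in the northern hemisphere.

|φ| = 84.3°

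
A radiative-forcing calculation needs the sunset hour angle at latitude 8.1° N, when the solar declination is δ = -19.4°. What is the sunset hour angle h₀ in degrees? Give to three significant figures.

h₀ = 87.1°

cos h₀ = −tan ϕ · tan δ = −tan(+8.1°) × tan(-19.400°) = 0.0501, so h₀ = 1.5207 rad = 87.13°.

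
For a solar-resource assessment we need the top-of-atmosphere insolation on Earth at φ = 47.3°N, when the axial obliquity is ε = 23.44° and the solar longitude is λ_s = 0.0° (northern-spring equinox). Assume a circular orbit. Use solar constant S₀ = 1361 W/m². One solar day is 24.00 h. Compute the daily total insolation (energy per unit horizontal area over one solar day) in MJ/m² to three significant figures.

25.4 MJ/m²

Solar declination: sin δ = sin ε · sin λ_s = sin 23.44° × sin 0.0° = 0.00000, so δ = +0.000°.
cos H₀ = −tan(+47.3°) tan(+0.000°) = -0.0000, H₀ = 1.5708 rad.
Bracket: H₀ sin φ sin δ + cos φ cos δ sin H₀ = 1.5708×0.73491×0.00000 + 0.67816×1.00000×1.00000 = 0.000000 + 0.678160 = 0.678160.
Q̄ = (S₀/π) × [bracket] = (1361/π) × 0.678160 = 293.79 W/m².
Daily total = Q̄ × 24.00 h × 3600 s/h = 293.79 × 24.00 × 3600 / 10⁶ = 25.38 MJ/m².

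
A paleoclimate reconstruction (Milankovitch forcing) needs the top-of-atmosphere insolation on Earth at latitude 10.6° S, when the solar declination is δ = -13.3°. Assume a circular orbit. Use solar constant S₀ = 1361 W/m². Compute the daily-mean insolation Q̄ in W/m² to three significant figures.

Q̄ ≈ 444 W/m²

cos H₀ = −tan(-10.6°) tan(-13.300°) = -0.0442, H₀ = 1.6150 rad.
Bracket: H₀ sin φ sin δ + cos φ cos δ sin H₀ = 1.6150×-0.18395×-0.23005 + 0.98294×0.97318×0.99902 = 0.068343 + 0.955640 = 1.023983.
Q̄ = (S₀/π) × [bracket] = (1361/π) × 1.023983 = 443.6 W/m².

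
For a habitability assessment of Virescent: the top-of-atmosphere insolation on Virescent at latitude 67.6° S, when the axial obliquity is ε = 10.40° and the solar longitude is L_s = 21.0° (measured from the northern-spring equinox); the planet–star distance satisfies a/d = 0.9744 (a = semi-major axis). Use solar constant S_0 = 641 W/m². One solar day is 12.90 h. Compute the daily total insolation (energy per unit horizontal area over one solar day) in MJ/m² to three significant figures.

2.62 MJ/m²

Solar declination: sin δ = sin ε · sin L_s = sin 10.40° × sin 21.0° = 0.06469, so δ = +3.709°.
cos h₀ = −tan(-67.6°) tan(+3.709°) = 0.1573, h₀ = 1.4129 rad.
Bracket: h₀ sin ϕ sin δ + cos ϕ cos δ sin h₀ = 1.4129×-0.92455×0.06469 + 0.38107×0.99791×0.98755 = -0.084504 + 0.375539 = 0.291035.
Inverse-square distance factor (a/d)² = 0.9744² = 0.949455.
Q̄ = (S_0/π) × 0.949455 × [bracket] = (641/π) × 0.949455 × 0.291035 = 56.380 W/m².
Daily total = Q̄ × 12.90 h × 3600 s/h = 56.380 × 12.90 × 3600 / 10⁶ = 2.618 MJ/m².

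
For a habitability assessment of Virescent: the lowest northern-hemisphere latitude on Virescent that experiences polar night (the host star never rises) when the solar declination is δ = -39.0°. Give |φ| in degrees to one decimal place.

|φ| = 51.0°

Polar night requires cos H₀ = −tan φ tan δ ≥ 1, i.e. tan φ tan δ ≤ −1.
The boundary is |tan φ| · |tan δ| = 1, so |φ| = 90° − |δ| = 90° − 39.0° = 51.0° in the northern hemisphere.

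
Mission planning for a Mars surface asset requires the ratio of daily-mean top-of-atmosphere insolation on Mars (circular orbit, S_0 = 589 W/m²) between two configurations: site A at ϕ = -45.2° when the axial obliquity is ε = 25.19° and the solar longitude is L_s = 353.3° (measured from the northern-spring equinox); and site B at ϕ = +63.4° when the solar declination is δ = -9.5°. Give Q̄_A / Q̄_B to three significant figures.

Q̄_A / Q̄_B ≈ 3.24

— Configuration A (ϕ=-45.2°):
Solar declination: sin δ = sin ε · sin L_s = sin 25.19° × sin 353.3° = -0.04966, so δ = -2.846°.
cos h₀ = −tan(-45.2°) tan(-2.846°) = -0.0501, h₀ = 1.6209 rad.
Bracket: h₀ sin ϕ sin δ + cos ϕ cos δ sin h₀ = 1.6209×-0.70957×-0.04966 + 0.70463×0.99877×0.99875 = 0.057116 + 0.702884 = 0.760000.
Q̄ = (S_0/π) × [bracket] = (589/π) × 0.760000 = 142.49 W/m².
— Configuration B (ϕ=+63.4°):
cos h₀ = −tan(+63.4°) tan(-9.500°) = 0.3342, h₀ = 1.2301 rad.
Bracket: h₀ sin ϕ sin δ + cos ϕ cos δ sin h₀ = 1.2301×0.89415×-0.16505 + 0.44776×0.98629×0.94251 = -0.181537 + 0.416232 = 0.234695.
Q̄ = (S_0/π) × [bracket] = (589/π) × 0.234695 = 44.002 W/m².
Ratio Q̄_A / Q̄_B = 142.49 / 44.002 = 3.238.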